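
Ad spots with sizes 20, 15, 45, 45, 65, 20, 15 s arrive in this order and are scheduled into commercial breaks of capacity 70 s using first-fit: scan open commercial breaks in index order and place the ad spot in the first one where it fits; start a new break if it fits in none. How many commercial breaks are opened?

  20 → break 1 (new)  [load 20/70]
  15 → break 1  [load 35/70]
  45 → break 2 (new)  [load 45/70]
  45 → break 3 (new)  [load 45/70]
  65 → break 4 (new)  [load 65/70]
  20 → break 1  [load 55/70]
  15 → break 1  [load 70/70]
4 commercial breaks opened.

4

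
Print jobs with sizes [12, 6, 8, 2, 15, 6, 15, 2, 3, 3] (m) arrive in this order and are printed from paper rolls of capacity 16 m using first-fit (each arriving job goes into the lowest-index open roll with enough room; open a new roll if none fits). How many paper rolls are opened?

5

  12 → roll 1 (new)  [load 12/16]
  6 → roll 2 (new)  [load 6/16]
  8 → roll 2  [load 14/16]
  2 → roll 1  [load 14/16]
  15 → roll 3 (new)  [load 15/16]
  6 → roll 4 (new)  [load 6/16]
  15 → roll 5 (new)  [load 15/16]
  2 → roll 1  [load 16/16]
  3 → roll 4  [load 9/16]
  3 → roll 4  [load 12/16]
5 paper rolls opened.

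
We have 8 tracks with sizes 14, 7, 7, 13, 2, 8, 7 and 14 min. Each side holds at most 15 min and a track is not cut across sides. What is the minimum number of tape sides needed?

5

Total = 14 + 14 + 13 + 8 + 7 + 7 + 7 + 2 = 72 min.
Lower bound: ⌈72/15⌉ = 5 tape sides.
A packing using 5 tape sides:
  side 1: 14 = 14
  side 2: 14 = 14
  side 3: 13 + 2 = 15
  side 4: 8 + 7 = 15
  side 5: 7 + 7 = 14
This matches the lower bound, so 5 is optimal.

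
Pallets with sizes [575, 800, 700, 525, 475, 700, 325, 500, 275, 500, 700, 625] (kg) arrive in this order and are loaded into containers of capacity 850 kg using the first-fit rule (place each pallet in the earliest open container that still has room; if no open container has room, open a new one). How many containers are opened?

10

  575 → container 1 (new)  [load 575/850]
  800 → container 2 (new)  [load 800/850]
  700 → container 3 (new)  [load 700/850]
  525 → container 4 (new)  [load 525/850]
  475 → container 5 (new)  [load 475/850]
  700 → container 6 (new)  [load 700/850]
  325 → container 4  [load 850/850]
  500 → container 7 (new)  [load 500/850]
  275 → container 1  [load 850/850]
  500 → container 8 (new)  [load 500/850]
  700 → container 9 (new)  [load 700/850]
  625 → container 10 (new)  [load 625/850]
10 containers opened.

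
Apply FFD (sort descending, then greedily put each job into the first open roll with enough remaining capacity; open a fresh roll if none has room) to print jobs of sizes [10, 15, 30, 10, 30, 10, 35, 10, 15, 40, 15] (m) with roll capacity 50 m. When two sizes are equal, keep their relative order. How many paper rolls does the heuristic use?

5

Sorted descending: 40, 35, 30, 30, 15, 15, 15, 10, 10, 10, 10.
  40 → roll 1 (new)  [load 40/50]
  35 → roll 2 (new)  [load 35/50]
  30 → roll 3 (new)  [load 30/50]
  30 → roll 4 (new)  [load 30/50]
  15 → roll 2  [load 50/50]
  15 → roll 3  [load 45/50]
  15 → roll 4  [load 45/50]
  10 → roll 1  [load 50/50]
  10 → roll 5 (new)  [load 10/50]
  10 → roll 5  [load 20/50]
  10 → roll 5  [load 30/50]
5 paper rolls opened.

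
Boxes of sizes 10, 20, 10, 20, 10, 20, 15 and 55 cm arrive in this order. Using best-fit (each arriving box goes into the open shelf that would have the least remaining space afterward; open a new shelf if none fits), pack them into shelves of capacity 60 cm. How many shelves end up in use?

3

  10 → shelf 1 (new)  [load 10/60]
  20 → shelf 1  [load 30/60]
  10 → shelf 1  [load 40/60]
  20 → shelf 1  [load 60/60]
  10 → shelf 2 (new)  [load 10/60]
  20 → shelf 2  [load 30/60]
  15 → shelf 2  [load 45/60]
  55 → shelf 3 (new)  [load 55/60]
3 shelves opened.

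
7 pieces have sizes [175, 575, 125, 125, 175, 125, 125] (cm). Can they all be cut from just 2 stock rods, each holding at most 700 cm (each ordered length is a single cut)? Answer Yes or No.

Total = 1425 cm; ⌈1425/700⌉ = 3.
At least 3 stock rods are required, but only 2 are allowed.

No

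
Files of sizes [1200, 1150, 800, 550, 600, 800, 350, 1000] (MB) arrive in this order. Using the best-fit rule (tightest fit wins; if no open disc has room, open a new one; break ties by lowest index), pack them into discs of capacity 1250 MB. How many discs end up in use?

6

  1200 → disc 1 (new)  [load 1200/1250]
  1150 → disc 2 (new)  [load 1150/1250]
  800 → disc 3 (new)  [load 800/1250]
  550 → disc 4 (new)  [load 550/1250]
  600 → disc 4  [load 1150/1250]
  800 → disc 5 (new)  [load 800/1250]
  350 → disc 3  [load 1150/1250]
  1000 → disc 6 (new)  [load 1000/1250]
6 discs opened.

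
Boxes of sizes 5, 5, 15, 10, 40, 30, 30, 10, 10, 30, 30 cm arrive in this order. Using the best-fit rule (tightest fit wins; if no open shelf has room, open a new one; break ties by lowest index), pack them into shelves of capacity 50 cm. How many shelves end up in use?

6

  5 → shelf 1 (new)  [load 5/50]
  5 → shelf 1  [load 10/50]
  15 → shelf 1  [load 25/50]
  10 → shelf 1  [load 35/50]
  40 → shelf 2 (new)  [load 40/50]
  30 → shelf 3 (new)  [load 30/50]
  30 → shelf 4 (new)  [load 30/50]
  10 → shelf 2  [load 50/50]
  10 → shelf 1  [load 45/50]
  30 → shelf 5 (new)  [load 30/50]
  30 → shelf 6 (new)  [load 30/50]
6 shelves opened.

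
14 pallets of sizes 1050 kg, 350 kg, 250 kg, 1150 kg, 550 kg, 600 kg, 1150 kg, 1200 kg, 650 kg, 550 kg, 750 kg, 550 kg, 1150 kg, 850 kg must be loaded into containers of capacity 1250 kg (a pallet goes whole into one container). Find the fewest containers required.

10

Total = 1200 + 1150 + 1150 + 1150 + 1050 + 850 + 750 + 650 + 600 + 550 + 550 + 550 + 350 + 250 = 10800 kg.
Lower bound: ⌈10800/1250⌉ = 9 containers.
A packing using 10 containers:
  container 1: 1200 = 1200
  container 2: 1150 = 1150
  container 3: 1150 = 1150
  container 4: 1150 = 1150
  container 5: 1050 = 1050
  container 6: 850 + 350 = 1200
  container 7: 750 + 250 = 1000
  container 8: 650 + 600 = 1250
  container 9: 550 + 550 = 1100
  container 10: 550 = 550
No arrangement into 9 containers stays within capacity, so 10 is optimal.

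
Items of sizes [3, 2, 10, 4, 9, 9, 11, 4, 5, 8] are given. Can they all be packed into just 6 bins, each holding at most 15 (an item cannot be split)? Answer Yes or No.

A valid assignment using 5 bins:
  bin 1: 11 + 4 = 15
  bin 2: 10 + 5 = 15
  bin 3: 9 + 4 + 2 = 15
  bin 4: 9 + 3 = 12
  bin 5: 8 = 8
That uses only 5 ≤ 6, so 6 bins are enough.

Yes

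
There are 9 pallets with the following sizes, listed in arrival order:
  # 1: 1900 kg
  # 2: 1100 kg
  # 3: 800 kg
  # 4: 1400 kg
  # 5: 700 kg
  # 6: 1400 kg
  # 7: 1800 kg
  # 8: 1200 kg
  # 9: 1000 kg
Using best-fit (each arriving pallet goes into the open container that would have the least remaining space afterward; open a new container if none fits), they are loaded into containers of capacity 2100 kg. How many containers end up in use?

  1900 → container 1 (new)  [load 1900/2100]
  1100 → container 2 (new)  [load 1100/2100]
  800 → container 2  [load 1900/2100]
  1400 → container 3 (new)  [load 1400/2100]
  700 → container 3  [load 2100/2100]
  1400 → container 4 (new)  [load 1400/2100]
  1800 → container 5 (new)  [load 1800/2100]
  1200 → container 6 (new)  [load 1200/2100]
  1000 → container 7 (new)  [load 1000/2100]
7 containers opened.

7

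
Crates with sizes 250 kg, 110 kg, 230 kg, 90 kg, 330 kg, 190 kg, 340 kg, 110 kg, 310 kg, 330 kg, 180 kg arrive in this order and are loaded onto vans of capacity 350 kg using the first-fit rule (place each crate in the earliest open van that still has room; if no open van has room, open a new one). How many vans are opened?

8

  250 → van 1 (new)  [load 250/350]
  110 → van 2 (new)  [load 110/350]
  230 → van 2  [load 340/350]
  90 → van 1  [load 340/350]
  330 → van 3 (new)  [load 330/350]
  190 → van 4 (new)  [load 190/350]
  340 → van 5 (new)  [load 340/350]
  110 → van 4  [load 300/350]
  310 → van 6 (new)  [load 310/350]
  330 → van 7 (new)  [load 330/350]
  180 → van 8 (new)  [load 180/350]
8 vans opened.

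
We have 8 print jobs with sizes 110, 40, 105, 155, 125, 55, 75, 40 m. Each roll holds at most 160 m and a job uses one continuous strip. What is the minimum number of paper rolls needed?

Total = 155 + 125 + 110 + 105 + 75 + 55 + 40 + 40 = 705 m.
Lower bound: ⌈705/160⌉ = 5 paper rolls.
A packing using 5 paper rolls:
  roll 1: 155 = 155
  roll 2: 125 = 125
  roll 3: 110 + 40 = 150
  roll 4: 105 + 55 = 160
  roll 5: 75 + 40 = 115
This matches the lower bound, so 5 is optimal.

5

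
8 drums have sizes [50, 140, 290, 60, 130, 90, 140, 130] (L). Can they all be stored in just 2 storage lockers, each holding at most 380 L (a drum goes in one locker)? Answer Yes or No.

No

Total = 1030 L; ⌈1030/380⌉ = 3.
At least 3 storage lockers are required, but only 2 are allowed.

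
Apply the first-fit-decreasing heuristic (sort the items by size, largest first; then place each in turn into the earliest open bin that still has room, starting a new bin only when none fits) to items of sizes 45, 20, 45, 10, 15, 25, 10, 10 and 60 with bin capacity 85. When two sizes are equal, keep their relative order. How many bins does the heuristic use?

Sorted descending: 60, 45, 45, 25, 20, 15, 10, 10, 10.
  60 → bin 1 (new)  [load 60/85]
  45 → bin 2 (new)  [load 45/85]
  45 → bin 3 (new)  [load 45/85]
  25 → bin 1  [load 85/85]
  20 → bin 2  [load 65/85]
  15 → bin 2  [load 80/85]
  10 → bin 3  [load 55/85]
  10 → bin 3  [load 65/85]
  10 → bin 3  [load 75/85]
3 bins opened.

3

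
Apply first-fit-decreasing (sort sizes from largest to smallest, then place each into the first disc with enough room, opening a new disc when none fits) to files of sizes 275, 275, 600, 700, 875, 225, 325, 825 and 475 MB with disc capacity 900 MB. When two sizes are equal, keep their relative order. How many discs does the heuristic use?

6

Sorted descending: 875, 825, 700, 600, 475, 325, 275, 275, 225.
  875 → disc 1 (new)  [load 875/900]
  825 → disc 2 (new)  [load 825/900]
  700 → disc 3 (new)  [load 700/900]
  600 → disc 4 (new)  [load 600/900]
  475 → disc 5 (new)  [load 475/900]
  325 → disc 5  [load 800/900]
  275 → disc 4  [load 875/900]
  275 → disc 6 (new)  [load 275/900]
  225 → disc 6  [load 500/900]
6 discs opened.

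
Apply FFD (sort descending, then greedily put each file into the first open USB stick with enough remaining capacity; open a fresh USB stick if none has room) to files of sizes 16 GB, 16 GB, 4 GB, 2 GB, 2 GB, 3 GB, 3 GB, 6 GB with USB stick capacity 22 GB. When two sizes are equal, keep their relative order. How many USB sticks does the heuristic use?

Sorted descending: 16, 16, 6, 4, 3, 3, 2, 2.
  16 → USB stick 1 (new)  [load 16/22]
  16 → USB stick 2 (new)  [load 16/22]
  6 → USB stick 1  [load 22/22]
  4 → USB stick 2  [load 20/22]
  3 → USB stick 3 (new)  [load 3/22]
  3 → USB stick 3  [load 6/22]
  2 → USB stick 2  [load 22/22]
  2 → USB stick 3  [load 8/22]
3 USB sticks opened.

3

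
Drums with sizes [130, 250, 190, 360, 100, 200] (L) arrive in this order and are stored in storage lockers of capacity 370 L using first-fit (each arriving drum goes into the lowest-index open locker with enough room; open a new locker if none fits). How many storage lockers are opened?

4

  130 → locker 1 (new)  [load 130/370]
  250 → locker 2 (new)  [load 250/370]
  190 → locker 1  [load 320/370]
  360 → locker 3 (new)  [load 360/370]
  100 → locker 2  [load 350/370]
  200 → locker 4 (new)  [load 200/370]
4 storage lockers opened.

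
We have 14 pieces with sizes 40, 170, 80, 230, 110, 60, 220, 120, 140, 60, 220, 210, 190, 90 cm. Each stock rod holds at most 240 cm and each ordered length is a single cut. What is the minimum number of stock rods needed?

9

Total = 230 + 220 + 220 + 210 + 190 + 170 + 140 + 120 + 110 + 90 + 80 + 60 + 60 + 40 = 1940 cm.
Lower bound: ⌈1940/240⌉ = 9 stock rods.
A packing using 9 stock rods:
  stock rod 1: 230 = 230
  stock rod 2: 220 = 220
  stock rod 3: 220 = 220
  stock rod 4: 210 = 210
  stock rod 5: 190 + 40 = 230
  stock rod 6: 170 + 60 = 230
  stock rod 7: 140 + 90 = 230
  stock rod 8: 120 + 110 = 230
  stock rod 9: 80 + 60 = 140
This matches the lower bound, so 9 is optimal.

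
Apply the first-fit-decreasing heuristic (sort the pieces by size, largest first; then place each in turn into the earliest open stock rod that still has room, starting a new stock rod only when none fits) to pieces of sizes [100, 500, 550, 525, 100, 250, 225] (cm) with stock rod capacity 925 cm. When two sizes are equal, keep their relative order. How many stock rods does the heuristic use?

Sorted descending: 550, 525, 500, 250, 225, 100, 100.
  550 → stock rod 1 (new)  [load 550/925]
  525 → stock rod 2 (new)  [load 525/925]
  500 → stock rod 3 (new)  [load 500/925]
  250 → stock rod 1  [load 800/925]
  225 → stock rod 2  [load 750/925]
  100 → stock rod 1  [load 900/925]
  100 → stock rod 2  [load 850/925]
3 stock rods opened.

3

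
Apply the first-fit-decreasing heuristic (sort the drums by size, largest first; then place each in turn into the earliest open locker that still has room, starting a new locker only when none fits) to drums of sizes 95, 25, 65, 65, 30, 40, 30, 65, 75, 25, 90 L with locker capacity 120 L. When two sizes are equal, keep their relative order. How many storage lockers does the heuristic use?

6

Sorted descending: 95, 90, 75, 65, 65, 65, 40, 30, 30, 25, 25.
  95 → locker 1 (new)  [load 95/120]
  90 → locker 2 (new)  [load 90/120]
  75 → locker 3 (new)  [load 75/120]
  65 → locker 4 (new)  [load 65/120]
  65 → locker 5 (new)  [load 65/120]
  65 → locker 6 (new)  [load 65/120]
  40 → locker 3  [load 115/120]
  30 → locker 2  [load 120/120]
  30 → locker 4  [load 95/120]
  25 → locker 1  [load 120/120]
  25 → locker 4  [load 120/120]
6 storage lockers opened.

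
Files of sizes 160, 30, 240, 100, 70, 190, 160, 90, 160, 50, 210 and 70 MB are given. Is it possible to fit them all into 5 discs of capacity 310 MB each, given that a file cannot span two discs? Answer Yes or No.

No

Total = 1530 MB; ⌈1530/310⌉ = 5.
6 files each exceed half the capacity and cannot share a disc, forcing at least 6 discs.
At least 6 discs are required, but only 5 are allowed.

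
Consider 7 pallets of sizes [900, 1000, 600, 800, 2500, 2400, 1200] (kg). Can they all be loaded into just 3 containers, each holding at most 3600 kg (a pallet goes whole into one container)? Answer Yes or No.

A valid assignment using 3 containers:
  container 1: 2500 + 1000 = 3500
  container 2: 2400 + 1200 = 3600
  container 3: 900 + 800 + 600 = 2300
Every load is within 3600 kg, so 3 containers suffice.

Yes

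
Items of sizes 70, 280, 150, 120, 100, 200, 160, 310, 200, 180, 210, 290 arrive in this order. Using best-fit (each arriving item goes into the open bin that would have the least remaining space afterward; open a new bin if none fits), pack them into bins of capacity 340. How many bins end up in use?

  70 → bin 1 (new)  [load 70/340]
  280 → bin 2 (new)  [load 280/340]
  150 → bin 1  [load 220/340]
  120 → bin 1  [load 340/340]
  100 → bin 3 (new)  [load 100/340]
  200 → bin 3  [load 300/340]
  160 → bin 4 (new)  [load 160/340]
  310 → bin 5 (new)  [load 310/340]
  200 → bin 6 (new)  [load 200/340]
  180 → bin 4  [load 340/340]
  210 → bin 7 (new)  [load 210/340]
  290 → bin 8 (new)  [load 290/340]
8 bins opened.

8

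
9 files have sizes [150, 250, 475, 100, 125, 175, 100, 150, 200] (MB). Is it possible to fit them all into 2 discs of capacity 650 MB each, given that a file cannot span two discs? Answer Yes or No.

Total = 1725 MB; ⌈1725/650⌉ = 3.
At least 3 discs are required, but only 2 are allowed.

No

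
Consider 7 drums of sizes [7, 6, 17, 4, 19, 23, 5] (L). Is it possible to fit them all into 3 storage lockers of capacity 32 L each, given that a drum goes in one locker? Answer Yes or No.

Yes

A valid assignment using 3 storage lockers:
  locker 1: 23 + 7 = 30
  locker 2: 19 + 6 + 5 = 30
  locker 3: 17 + 4 = 21
Every load is within 32 L, so 3 storage lockers suffice.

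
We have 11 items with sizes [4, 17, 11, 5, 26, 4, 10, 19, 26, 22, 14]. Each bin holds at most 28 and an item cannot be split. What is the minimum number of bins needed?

Total = 26 + 26 + 22 + 19 + 17 + 14 + 11 + 10 + 5 + 4 + 4 = 158.
Lower bound: ⌈158/28⌉ = 6 bins.
A packing using 6 bins:
  bin 1: 26 = 26
  bin 2: 26 = 26
  bin 3: 22 + 5 = 27
  bin 4: 19 + 4 + 4 = 27
  bin 5: 17 + 11 = 28
  bin 6: 14 + 10 = 24
This matches the lower bound, so 6 is optimal.

6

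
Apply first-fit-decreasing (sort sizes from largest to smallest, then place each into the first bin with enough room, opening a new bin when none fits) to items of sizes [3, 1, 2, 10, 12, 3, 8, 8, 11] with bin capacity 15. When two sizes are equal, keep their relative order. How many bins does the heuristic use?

5

Sorted descending: 12, 11, 10, 8, 8, 3, 3, 2, 1.
  12 → bin 1 (new)  [load 12/15]
  11 → bin 2 (new)  [load 11/15]
  10 → bin 3 (new)  [load 10/15]
  8 → bin 4 (new)  [load 8/15]
  8 → bin 5 (new)  [load 8/15]
  3 → bin 1  [load 15/15]
  3 → bin 2  [load 14/15]
  2 → bin 3  [load 12/15]
  1 → bin 2  [load 15/15]
5 bins opened.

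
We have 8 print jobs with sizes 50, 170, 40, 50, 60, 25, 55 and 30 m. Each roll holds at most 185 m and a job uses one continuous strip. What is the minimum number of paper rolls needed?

Total = 170 + 60 + 55 + 50 + 50 + 40 + 30 + 25 = 480 m.
Lower bound: ⌈480/185⌉ = 3 paper rolls.
A packing using 3 paper rolls:
  roll 1: 170 = 170
  roll 2: 60 + 55 + 50 = 165
  roll 3: 50 + 40 + 30 + 25 = 145
This matches the lower bound, so 3 is optimal.

3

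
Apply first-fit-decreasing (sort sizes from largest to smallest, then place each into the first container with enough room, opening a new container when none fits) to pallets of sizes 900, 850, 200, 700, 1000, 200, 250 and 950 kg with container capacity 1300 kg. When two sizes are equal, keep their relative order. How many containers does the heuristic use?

5

Sorted descending: 1000, 950, 900, 850, 700, 250, 200, 200.
  1000 → container 1 (new)  [load 1000/1300]
  950 → container 2 (new)  [load 950/1300]
  900 → container 3 (new)  [load 900/1300]
  850 → container 4 (new)  [load 850/1300]
  700 → container 5 (new)  [load 700/1300]
  250 → container 1  [load 1250/1300]
  200 → container 2  [load 1150/1300]
  200 → container 3  [load 1100/1300]
5 containers opened.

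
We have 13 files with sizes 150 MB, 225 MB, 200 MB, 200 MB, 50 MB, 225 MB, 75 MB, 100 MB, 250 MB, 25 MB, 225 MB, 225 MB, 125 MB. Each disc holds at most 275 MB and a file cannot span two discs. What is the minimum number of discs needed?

Total = 250 + 225 + 225 + 225 + 225 + 200 + 200 + 150 + 125 + 100 + 75 + 50 + 25 = 2075 MB.
Lower bound: ⌈2075/275⌉ = 8 discs.
A packing using 9 discs:
  disc 1: 250 + 25 = 275
  disc 2: 225 + 50 = 275
  disc 3: 225 = 225
  disc 4: 225 = 225
  disc 5: 225 = 225
  disc 6: 200 + 75 = 275
  disc 7: 200 = 200
  disc 8: 150 + 125 = 275
  disc 9: 100 = 100
No arrangement into 8 discs stays within capacity, so 9 is optimal.

9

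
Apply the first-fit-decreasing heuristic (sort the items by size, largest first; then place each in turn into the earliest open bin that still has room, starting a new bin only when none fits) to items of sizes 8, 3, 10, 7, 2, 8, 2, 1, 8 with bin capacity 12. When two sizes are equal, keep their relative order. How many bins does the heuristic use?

5

Sorted descending: 10, 8, 8, 8, 7, 3, 2, 2, 1.
  10 → bin 1 (new)  [load 10/12]
  8 → bin 2 (new)  [load 8/12]
  8 → bin 3 (new)  [load 8/12]
  8 → bin 4 (new)  [load 8/12]
  7 → bin 5 (new)  [load 7/12]
  3 → bin 2  [load 11/12]
  2 → bin 1  [load 12/12]
  2 → bin 3  [load 10/12]
  1 → bin 2  [load 12/12]
5 bins opened.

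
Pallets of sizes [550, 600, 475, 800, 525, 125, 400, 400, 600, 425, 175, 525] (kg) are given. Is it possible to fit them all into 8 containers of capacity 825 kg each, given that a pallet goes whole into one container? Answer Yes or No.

Total = 5600 kg; ⌈5600/825⌉ = 7.
8 pallets each exceed half the capacity and cannot share a container, forcing at least 8 containers.
The bound of 8 does not rule out 8, but exhaustive search shows no assignment into 8 containers of capacity 825 kg exists — the minimum is 9.

No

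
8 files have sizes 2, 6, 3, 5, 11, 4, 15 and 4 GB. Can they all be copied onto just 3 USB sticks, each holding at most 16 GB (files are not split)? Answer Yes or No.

Total = 50 GB; ⌈50/16⌉ = 4.
At least 4 USB sticks are required, but only 3 are allowed.

No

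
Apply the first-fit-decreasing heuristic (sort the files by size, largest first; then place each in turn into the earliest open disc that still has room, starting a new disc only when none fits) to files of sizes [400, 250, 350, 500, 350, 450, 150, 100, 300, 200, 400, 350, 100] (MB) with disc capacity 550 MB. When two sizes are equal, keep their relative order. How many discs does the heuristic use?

Sorted descending: 500, 450, 400, 400, 350, 350, 350, 300, 250, 200, 150, 100, 100.
  500 → disc 1 (new)  [load 500/550]
  450 → disc 2 (new)  [load 450/550]
  400 → disc 3 (new)  [load 400/550]
  400 → disc 4 (new)  [load 400/550]
  350 → disc 5 (new)  [load 350/550]
  350 → disc 6 (new)  [load 350/550]
  350 → disc 7 (new)  [load 350/550]
  300 → disc 8 (new)  [load 300/550]
  250 → disc 8  [load 550/550]
  200 → disc 5  [load 550/550]
  150 → disc 3  [load 550/550]
  100 → disc 2  [load 550/550]
  100 → disc 4  [load 500/550]
8 discs opened.

8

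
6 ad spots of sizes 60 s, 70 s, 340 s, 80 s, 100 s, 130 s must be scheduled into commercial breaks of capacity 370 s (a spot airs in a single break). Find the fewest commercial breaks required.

Total = 340 + 130 + 100 + 80 + 70 + 60 = 780 s.
Lower bound: ⌈780/370⌉ = 3 commercial breaks.
A packing using 3 commercial breaks:
  break 1: 340 = 340
  break 2: 130 + 100 + 80 + 60 = 370
  break 3: 70 = 70
This matches the lower bound, so 3 is optimal.

3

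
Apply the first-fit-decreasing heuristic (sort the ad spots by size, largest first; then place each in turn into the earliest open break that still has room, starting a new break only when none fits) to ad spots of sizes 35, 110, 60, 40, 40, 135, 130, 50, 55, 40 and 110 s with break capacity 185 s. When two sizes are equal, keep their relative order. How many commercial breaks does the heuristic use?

Sorted descending: 135, 130, 110, 110, 60, 55, 50, 40, 40, 40, 35.
  135 → break 1 (new)  [load 135/185]
  130 → break 2 (new)  [load 130/185]
  110 → break 3 (new)  [load 110/185]
  110 → break 4 (new)  [load 110/185]
  60 → break 3  [load 170/185]
  55 → break 2  [load 185/185]
  50 → break 1  [load 185/185]
  40 → break 4  [load 150/185]
  40 → break 5 (new)  [load 40/185]
  40 → break 5  [load 80/185]
  35 → break 4  [load 185/185]
5 commercial breaks opened.

5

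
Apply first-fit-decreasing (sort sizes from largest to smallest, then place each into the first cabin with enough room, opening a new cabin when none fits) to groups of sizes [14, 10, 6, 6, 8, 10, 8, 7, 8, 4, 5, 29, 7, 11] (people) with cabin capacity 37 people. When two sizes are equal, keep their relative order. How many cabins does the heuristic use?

Sorted descending: 29, 14, 11, 10, 10, 8, 8, 8, 7, 7, 6, 6, 5, 4.
  29 → cabin 1 (new)  [load 29/37]
  14 → cabin 2 (new)  [load 14/37]
  11 → cabin 2  [load 25/37]
  10 → cabin 2  [load 35/37]
  10 → cabin 3 (new)  [load 10/37]
  8 → cabin 1  [load 37/37]
  8 → cabin 3  [load 18/37]
  8 → cabin 3  [load 26/37]
  7 → cabin 3  [load 33/37]
  7 → cabin 4 (new)  [load 7/37]
  6 → cabin 4  [load 13/37]
  6 → cabin 4  [load 19/37]
  5 → cabin 4  [load 24/37]
  4 → cabin 3  [load 37/37]
4 cabins opened.

4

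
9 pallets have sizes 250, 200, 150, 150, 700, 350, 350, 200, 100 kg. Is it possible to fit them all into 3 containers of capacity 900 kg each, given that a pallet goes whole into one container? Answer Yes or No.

A valid assignment using 3 containers:
  container 1: 700 + 200 = 900
  container 2: 350 + 350 + 200 = 900
  container 3: 250 + 150 + 150 + 100 = 650
Every load is within 900 kg, so 3 containers suffice.

Yes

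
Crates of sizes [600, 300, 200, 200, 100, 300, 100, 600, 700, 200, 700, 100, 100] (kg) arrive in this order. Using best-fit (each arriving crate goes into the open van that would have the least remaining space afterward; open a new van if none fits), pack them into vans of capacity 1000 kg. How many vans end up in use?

  600 → van 1 (new)  [load 600/1000]
  300 → van 1  [load 900/1000]
  200 → van 2 (new)  [load 200/1000]
  200 → van 2  [load 400/1000]
  100 → van 1  [load 1000/1000]
  300 → van 2  [load 700/1000]
  100 → van 2  [load 800/1000]
  600 → van 3 (new)  [load 600/1000]
  700 → van 4 (new)  [load 700/1000]
  200 → van 2  [load 1000/1000]
  700 → van 5 (new)  [load 700/1000]
  100 → van 4  [load 800/1000]
  100 → van 4  [load 900/1000]
5 vans opened.

5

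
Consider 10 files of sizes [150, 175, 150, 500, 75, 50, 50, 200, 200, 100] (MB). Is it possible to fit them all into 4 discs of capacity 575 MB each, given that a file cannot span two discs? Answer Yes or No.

Yes

A valid assignment using 3 discs:
  disc 1: 500 + 75 = 575
  disc 2: 200 + 200 + 175 = 575
  disc 3: 150 + 150 + 100 + 50 + 50 = 500
That uses only 3 ≤ 4, so 4 discs are enough.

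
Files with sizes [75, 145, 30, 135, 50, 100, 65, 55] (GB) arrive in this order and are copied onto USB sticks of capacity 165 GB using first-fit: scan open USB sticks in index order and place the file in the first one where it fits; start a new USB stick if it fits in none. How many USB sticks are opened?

  75 → USB stick 1 (new)  [load 75/165]
  145 → USB stick 2 (new)  [load 145/165]
  30 → USB stick 1  [load 105/165]
  135 → USB stick 3 (new)  [load 135/165]
  50 → USB stick 1  [load 155/165]
  100 → USB stick 4 (new)  [load 100/165]
  65 → USB stick 4  [load 165/165]
  55 → USB stick 5 (new)  [load 55/165]
5 USB sticks opened.

5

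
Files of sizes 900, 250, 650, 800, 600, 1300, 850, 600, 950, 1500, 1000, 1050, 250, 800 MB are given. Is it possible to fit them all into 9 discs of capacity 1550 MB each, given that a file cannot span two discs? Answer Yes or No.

A valid assignment using 9 discs:
  disc 1: 1500 = 1500
  disc 2: 1300 + 250 = 1550
  disc 3: 1050 + 250 = 1300
  disc 4: 1000 = 1000
  disc 5: 950 + 600 = 1550
  disc 6: 900 + 650 = 1550
  disc 7: 850 + 600 = 1450
  disc 8: 800 = 800
  disc 9: 800 = 800
Every load is within 1550 MB, so 9 discs suffice.

Yes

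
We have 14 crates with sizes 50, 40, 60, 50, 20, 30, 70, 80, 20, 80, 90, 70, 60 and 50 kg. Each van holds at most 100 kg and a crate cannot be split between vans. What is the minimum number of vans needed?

9

Total = 90 + 80 + 80 + 70 + 70 + 60 + 60 + 50 + 50 + 50 + 40 + 30 + 20 + 20 = 770 kg.
Lower bound: ⌈770/100⌉ = 8 vans.
A packing using 9 vans:
  van 1: 90 = 90
  van 2: 80 + 20 = 100
  van 3: 80 + 20 = 100
  van 4: 70 + 30 = 100
  van 5: 70 = 70
  van 6: 60 + 40 = 100
  van 7: 60 = 60
  van 8: 50 + 50 = 100
  van 9: 50 = 50
No arrangement into 8 vans stays within capacity, so 9 is optimal.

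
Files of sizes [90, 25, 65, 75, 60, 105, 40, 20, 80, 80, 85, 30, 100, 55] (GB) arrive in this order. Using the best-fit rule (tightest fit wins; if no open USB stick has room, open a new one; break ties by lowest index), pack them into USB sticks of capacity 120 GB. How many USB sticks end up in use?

  90 → USB stick 1 (new)  [load 90/120]
  25 → USB stick 1  [load 115/120]
  65 → USB stick 2 (new)  [load 65/120]
  75 → USB stick 3 (new)  [load 75/120]
  60 → USB stick 4 (new)  [load 60/120]
  105 → USB stick 5 (new)  [load 105/120]
  40 → USB stick 3  [load 115/120]
  20 → USB stick 2  [load 85/120]
  80 → USB stick 6 (new)  [load 80/120]
  80 → USB stick 7 (new)  [load 80/120]
  85 → USB stick 8 (new)  [load 85/120]
  30 → USB stick 2  [load 115/120]
  100 → USB stick 9 (new)  [load 100/120]
  55 → USB stick 4  [load 115/120]
9 USB sticks opened.

9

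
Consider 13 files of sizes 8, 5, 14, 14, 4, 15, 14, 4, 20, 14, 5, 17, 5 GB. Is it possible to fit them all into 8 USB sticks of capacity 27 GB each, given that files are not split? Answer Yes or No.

Yes

A valid assignment using 7 USB sticks:
  USB stick 1: 20 + 5 = 25
  USB stick 2: 17 + 8 = 25
  USB stick 3: 15 + 5 + 5 = 25
  USB stick 4: 14 + 4 + 4 = 22
  USB stick 5: 14 = 14
  USB stick 6: 14 = 14
  USB stick 7: 14 = 14
That uses only 7 ≤ 8, so 8 USB sticks are enough.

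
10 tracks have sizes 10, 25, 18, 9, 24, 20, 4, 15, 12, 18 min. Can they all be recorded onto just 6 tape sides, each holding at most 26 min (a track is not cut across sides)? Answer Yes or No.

Total = 155 min; ⌈155/26⌉ = 6.
The bound of 6 does not rule out 6, but exhaustive search shows no assignment into 6 tape sides of capacity 26 min exists — the minimum is 7.

No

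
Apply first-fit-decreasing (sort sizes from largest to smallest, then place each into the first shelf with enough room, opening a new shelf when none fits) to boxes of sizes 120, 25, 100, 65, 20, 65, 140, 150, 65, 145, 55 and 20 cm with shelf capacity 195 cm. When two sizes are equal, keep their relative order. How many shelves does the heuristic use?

6

Sorted descending: 150, 145, 140, 120, 100, 65, 65, 65, 55, 25, 20, 20.
  150 → shelf 1 (new)  [load 150/195]
  145 → shelf 2 (new)  [load 145/195]
  140 → shelf 3 (new)  [load 140/195]
  120 → shelf 4 (new)  [load 120/195]
  100 → shelf 5 (new)  [load 100/195]
  65 → shelf 4  [load 185/195]
  65 → shelf 5  [load 165/195]
  65 → shelf 6 (new)  [load 65/195]
  55 → shelf 3  [load 195/195]
  25 → shelf 1  [load 175/195]
  20 → shelf 1  [load 195/195]
  20 → shelf 2  [load 165/195]
6 shelves opened.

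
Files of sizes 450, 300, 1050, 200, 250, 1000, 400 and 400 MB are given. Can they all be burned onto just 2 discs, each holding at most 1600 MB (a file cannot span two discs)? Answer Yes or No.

Total = 4050 MB; ⌈4050/1600⌉ = 3.
At least 3 discs are required, but only 2 are allowed.

No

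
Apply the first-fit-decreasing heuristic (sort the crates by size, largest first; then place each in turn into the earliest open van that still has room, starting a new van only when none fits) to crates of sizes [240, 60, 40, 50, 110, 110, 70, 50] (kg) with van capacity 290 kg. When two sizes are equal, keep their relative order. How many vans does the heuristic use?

3

Sorted descending: 240, 110, 110, 70, 60, 50, 50, 40.
  240 → van 1 (new)  [load 240/290]
  110 → van 2 (new)  [load 110/290]
  110 → van 2  [load 220/290]
  70 → van 2  [load 290/290]
  60 → van 3 (new)  [load 60/290]
  50 → van 1  [load 290/290]
  50 → van 3  [load 110/290]
  40 → van 3  [load 150/290]
3 vans opened.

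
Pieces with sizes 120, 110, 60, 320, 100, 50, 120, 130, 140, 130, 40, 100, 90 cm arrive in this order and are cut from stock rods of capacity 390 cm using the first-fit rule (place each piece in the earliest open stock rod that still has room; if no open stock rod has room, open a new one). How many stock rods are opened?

  120 → stock rod 1 (new)  [load 120/390]
  110 → stock rod 1  [load 230/390]
  60 → stock rod 1  [load 290/390]
  320 → stock rod 2 (new)  [load 320/390]
  100 → stock rod 1  [load 390/390]
  50 → stock rod 2  [load 370/390]
  120 → stock rod 3 (new)  [load 120/390]
  130 → stock rod 3  [load 250/390]
  140 → stock rod 3  [load 390/390]
  130 → stock rod 4 (new)  [load 130/390]
  40 → stock rod 4  [load 170/390]
  100 → stock rod 4  [load 270/390]
  90 → stock rod 4  [load 360/390]
4 stock rods opened.

4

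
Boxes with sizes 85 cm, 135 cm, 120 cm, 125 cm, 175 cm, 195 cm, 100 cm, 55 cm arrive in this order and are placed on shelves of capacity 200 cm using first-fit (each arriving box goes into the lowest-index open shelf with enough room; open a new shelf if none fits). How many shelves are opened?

  85 → shelf 1 (new)  [load 85/200]
  135 → shelf 2 (new)  [load 135/200]
  120 → shelf 3 (new)  [load 120/200]
  125 → shelf 4 (new)  [load 125/200]
  175 → shelf 5 (new)  [load 175/200]
  195 → shelf 6 (new)  [load 195/200]
  100 → shelf 1  [load 185/200]
  55 → shelf 2  [load 190/200]
6 shelves opened.

6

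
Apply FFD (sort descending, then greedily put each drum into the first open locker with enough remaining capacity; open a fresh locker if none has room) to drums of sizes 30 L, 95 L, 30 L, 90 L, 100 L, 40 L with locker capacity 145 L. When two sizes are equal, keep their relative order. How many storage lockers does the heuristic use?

Sorted descending: 100, 95, 90, 40, 30, 30.
  100 → locker 1 (new)  [load 100/145]
  95 → locker 2 (new)  [load 95/145]
  90 → locker 3 (new)  [load 90/145]
  40 → locker 1  [load 140/145]
  30 → locker 2  [load 125/145]
  30 → locker 3  [load 120/145]
3 storage lockers opened.

3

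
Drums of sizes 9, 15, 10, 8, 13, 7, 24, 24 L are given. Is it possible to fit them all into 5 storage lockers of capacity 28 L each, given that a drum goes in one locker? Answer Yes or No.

Yes

A valid assignment using 5 storage lockers:
  locker 1: 24 = 24
  locker 2: 24 = 24
  locker 3: 15 + 13 = 28
  locker 4: 10 + 9 + 8 = 27
  locker 5: 7 = 7
Every load is within 28 L, so 5 storage lockers suffice.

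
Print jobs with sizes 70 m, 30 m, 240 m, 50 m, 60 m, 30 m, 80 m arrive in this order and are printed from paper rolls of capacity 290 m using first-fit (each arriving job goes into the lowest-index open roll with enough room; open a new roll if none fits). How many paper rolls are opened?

3

  70 → roll 1 (new)  [load 70/290]
  30 → roll 1  [load 100/290]
  240 → roll 2 (new)  [load 240/290]
  50 → roll 1  [load 150/290]
  60 → roll 1  [load 210/290]
  30 → roll 1  [load 240/290]
  80 → roll 3 (new)  [load 80/290]
3 paper rolls opened.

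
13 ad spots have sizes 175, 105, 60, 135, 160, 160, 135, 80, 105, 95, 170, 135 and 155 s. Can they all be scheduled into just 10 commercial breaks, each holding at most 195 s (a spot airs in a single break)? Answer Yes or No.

No

Total = 1670 s; ⌈1670/195⌉ = 9.
10 ad spots each exceed half the capacity and cannot share a break, forcing at least 10 commercial breaks.
The bound of 10 does not rule out 10, but exhaustive search shows no assignment into 10 commercial breaks of capacity 195 s exists — the minimum is 11.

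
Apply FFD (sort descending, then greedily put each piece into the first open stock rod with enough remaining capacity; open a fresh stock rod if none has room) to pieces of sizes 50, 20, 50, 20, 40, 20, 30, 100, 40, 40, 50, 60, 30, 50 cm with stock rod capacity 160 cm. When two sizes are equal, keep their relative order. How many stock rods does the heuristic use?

Sorted descending: 100, 60, 50, 50, 50, 50, 40, 40, 40, 30, 30, 20, 20, 20.
  100 → stock rod 1 (new)  [load 100/160]
  60 → stock rod 1  [load 160/160]
  50 → stock rod 2 (new)  [load 50/160]
  50 → stock rod 2  [load 100/160]
  50 → stock rod 2  [load 150/160]
  50 → stock rod 3 (new)  [load 50/160]
  40 → stock rod 3  [load 90/160]
  40 → stock rod 3  [load 130/160]
  40 → stock rod 4 (new)  [load 40/160]
  30 → stock rod 3  [load 160/160]
  30 → stock rod 4  [load 70/160]
  20 → stock rod 4  [load 90/160]
  20 → stock rod 4  [load 110/160]
  20 → stock rod 4  [load 130/160]
4 stock rods opened.

4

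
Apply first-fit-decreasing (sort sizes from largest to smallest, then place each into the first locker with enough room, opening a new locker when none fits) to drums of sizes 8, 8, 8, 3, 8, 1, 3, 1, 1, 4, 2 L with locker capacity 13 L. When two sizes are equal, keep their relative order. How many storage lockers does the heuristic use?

4

Sorted descending: 8, 8, 8, 8, 4, 3, 3, 2, 1, 1, 1.
  8 → locker 1 (new)  [load 8/13]
  8 → locker 2 (new)  [load 8/13]
  8 → locker 3 (new)  [load 8/13]
  8 → locker 4 (new)  [load 8/13]
  4 → locker 1  [load 12/13]
  3 → locker 2  [load 11/13]
  3 → locker 3  [load 11/13]
  2 → locker 2  [load 13/13]
  1 → locker 1  [load 13/13]
  1 → locker 3  [load 12/13]
  1 → locker 3  [load 13/13]
4 storage lockers opened.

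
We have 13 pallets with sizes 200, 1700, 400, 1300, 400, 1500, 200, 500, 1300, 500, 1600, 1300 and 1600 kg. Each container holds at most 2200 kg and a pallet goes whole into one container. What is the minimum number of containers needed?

Total = 1700 + 1600 + 1600 + 1500 + 1300 + 1300 + 1300 + 500 + 500 + 400 + 400 + 200 + 200 = 12500 kg.
Lower bound: ⌈12500/2200⌉ = 6 containers.
Also, 7 pallets each exceed 1100 kg, and no two of those can share a container, so at least 7 containers are needed.
A packing using 7 containers:
  container 1: 1700 + 500 = 2200
  container 2: 1600 + 500 = 2100
  container 3: 1600 + 400 + 200 = 2200
  container 4: 1500 + 400 + 200 = 2100
  container 5: 1300 = 1300
  container 6: 1300 = 1300
  container 7: 1300 = 1300
This matches the lower bound, so 7 is optimal.

7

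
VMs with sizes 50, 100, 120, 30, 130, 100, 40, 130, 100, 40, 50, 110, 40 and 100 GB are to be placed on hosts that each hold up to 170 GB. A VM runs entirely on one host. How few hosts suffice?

8

Total = 130 + 130 + 120 + 110 + 100 + 100 + 100 + 100 + 50 + 50 + 40 + 40 + 40 + 30 = 1140 GB.
Lower bound: ⌈1140/170⌉ = 7 hosts.
Also, 8 VMs each exceed 85 GB, and no two of those can share a host, so at least 8 hosts are needed.
A packing using 8 hosts:
  host 1: 130 + 40 = 170
  host 2: 130 + 40 = 170
  host 3: 120 + 50 = 170
  host 4: 110 + 50 = 160
  host 5: 100 + 40 + 30 = 170
  host 6: 100 = 100
  host 7: 100 = 100
  host 8: 100 = 100
This matches the lower bound, so 8 is optimal.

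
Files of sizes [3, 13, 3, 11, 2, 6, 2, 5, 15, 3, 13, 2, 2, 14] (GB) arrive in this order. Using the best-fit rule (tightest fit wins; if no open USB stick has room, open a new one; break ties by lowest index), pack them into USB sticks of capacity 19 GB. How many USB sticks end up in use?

  3 → USB stick 1 (new)  [load 3/19]
  13 → USB stick 1  [load 16/19]
  3 → USB stick 1  [load 19/19]
  11 → USB stick 2 (new)  [load 11/19]
  2 → USB stick 2  [load 13/19]
  6 → USB stick 2  [load 19/19]
  2 → USB stick 3 (new)  [load 2/19]
  5 → USB stick 3  [load 7/19]
  15 → USB stick 4 (new)  [load 15/19]
  3 → USB stick 4  [load 18/19]
  13 → USB stick 5 (new)  [load 13/19]
  2 → USB stick 5  [load 15/19]
  2 → USB stick 5  [load 17/19]
  14 → USB stick 6 (new)  [load 14/19]
6 USB sticks opened.

6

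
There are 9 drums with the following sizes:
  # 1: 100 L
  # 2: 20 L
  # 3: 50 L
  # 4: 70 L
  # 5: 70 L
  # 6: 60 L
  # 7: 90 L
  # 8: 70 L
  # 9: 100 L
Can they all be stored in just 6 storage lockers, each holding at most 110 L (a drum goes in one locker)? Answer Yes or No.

No

Total = 630 L; ⌈630/110⌉ = 6.
7 drums each exceed half the capacity and cannot share a locker, forcing at least 7 storage lockers.
At least 7 storage lockers are required, but only 6 are allowed.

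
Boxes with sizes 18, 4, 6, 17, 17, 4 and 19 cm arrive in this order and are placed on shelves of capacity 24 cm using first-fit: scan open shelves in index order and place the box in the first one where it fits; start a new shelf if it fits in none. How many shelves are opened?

  18 → shelf 1 (new)  [load 18/24]
  4 → shelf 1  [load 22/24]
  6 → shelf 2 (new)  [load 6/24]
  17 → shelf 2  [load 23/24]
  17 → shelf 3 (new)  [load 17/24]
  4 → shelf 3  [load 21/24]
  19 → shelf 4 (new)  [load 19/24]
4 shelves opened.

4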